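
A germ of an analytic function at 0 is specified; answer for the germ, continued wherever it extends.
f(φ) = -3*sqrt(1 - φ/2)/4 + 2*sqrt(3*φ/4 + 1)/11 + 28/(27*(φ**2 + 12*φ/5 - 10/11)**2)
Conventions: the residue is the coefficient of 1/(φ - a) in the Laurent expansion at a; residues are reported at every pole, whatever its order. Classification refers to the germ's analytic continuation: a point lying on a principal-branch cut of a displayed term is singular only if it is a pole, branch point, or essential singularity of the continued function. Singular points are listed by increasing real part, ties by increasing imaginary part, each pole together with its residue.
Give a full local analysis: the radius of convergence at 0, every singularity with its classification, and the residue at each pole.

Denominator factor (φ**2 + 12*φ/5 - 10/11)^2: discriminant 2584/275, real irrational roots -6/5 + (1/55)*sqrt(7106) and -6/5 - (1/55)*sqrt(7106); poles of order 2, moduli -6/5 + (1/55)*sqrt(7106) and 6/5 + (1/55)*sqrt(7106).
Branch term (-3/4)*sqrt(1 - φ/(2)): its argument vanishes at φ = 2, a square-root branch point, modulus 2.
Branch term (2/11)*sqrt(1 - φ/(-4/3)): its argument vanishes at φ = -4/3, a square-root branch point, modulus 4/3.
The radius of convergence is the smallest modulus among the singular points: -6/5 + (1/55)*sqrt(7106).
The branch terms are analytic at -6/5 - (1/55)*sqrt(7106) and contribute nothing to the residue; only the rational part matters.
The factor φ**2 + 12*φ/5 - 10/11 splits as (φ - a)(φ - a') with a = -6/5 - (1/55)*sqrt(7106), a' = -6/5 + (1/55)*sqrt(7106). At the order-2 pole a set g(φ) = (φ - a)^2*(rational part) = [28/27] / (φ - a')^2.
Order-2 pole: residue = g'(a); g'(-6/5 - (1/55)*sqrt(7106)) = (9625/11267532)*sqrt(7106), so the residue is (9625/11267532)*sqrt(7106).
The branch terms are analytic at -6/5 + (1/55)*sqrt(7106) and contribute nothing to the residue; only the rational part matters.
The factor φ**2 + 12*φ/5 - 10/11 splits as (φ - a)(φ - a') with a = -6/5 + (1/55)*sqrt(7106), a' = -6/5 - (1/55)*sqrt(7106). At the order-2 pole a set g(φ) = (φ - a)^2*(rational part) = [28/27] / (φ - a')^2.
Order-2 pole: residue = g'(a); g'(-6/5 + (1/55)*sqrt(7106)) = -(9625/11267532)*sqrt(7106), so the residue is -(9625/11267532)*sqrt(7106).
List the singular points by increasing real part (a conjugate pair: the negative imaginary part first).

Radius of convergence at 0: -6/5 + (1/55)*sqrt(7106).
At -6/5 - (1/55)*sqrt(7106): a pole of order 2; residue (9625/11267532)*sqrt(7106).
At -4/3: an algebraic (square-root) branch point.
At -6/5 + (1/55)*sqrt(7106): a pole of order 2; residue -(9625/11267532)*sqrt(7106).
At 2: an algebraic (square-root) branch point.


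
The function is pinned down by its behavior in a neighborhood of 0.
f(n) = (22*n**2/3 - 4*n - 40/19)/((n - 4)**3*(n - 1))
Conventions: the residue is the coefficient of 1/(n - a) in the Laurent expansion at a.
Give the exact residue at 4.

At the order-3 pole 4 set g(n) = (n - (4))^3*f(n) = (22*n**2/3 - 4*n - 40/19)/(n - 1).
Order-3 pole: residue = g''(a)/2; g''(4) = 140/1539, so the residue is 70/1539.

The residue is 70/1539.


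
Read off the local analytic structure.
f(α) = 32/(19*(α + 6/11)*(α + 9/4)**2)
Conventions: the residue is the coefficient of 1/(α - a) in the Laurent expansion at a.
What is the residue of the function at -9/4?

The residue is -61952/106875.

At the order-2 pole -9/4 set g(α) = (α - (-9/4))^2*f(α) = 32/(19*(α + 6/11)).
Order-2 pole: residue = g'(a); g'(-9/4) = -61952/106875, so the residue is -61952/106875.


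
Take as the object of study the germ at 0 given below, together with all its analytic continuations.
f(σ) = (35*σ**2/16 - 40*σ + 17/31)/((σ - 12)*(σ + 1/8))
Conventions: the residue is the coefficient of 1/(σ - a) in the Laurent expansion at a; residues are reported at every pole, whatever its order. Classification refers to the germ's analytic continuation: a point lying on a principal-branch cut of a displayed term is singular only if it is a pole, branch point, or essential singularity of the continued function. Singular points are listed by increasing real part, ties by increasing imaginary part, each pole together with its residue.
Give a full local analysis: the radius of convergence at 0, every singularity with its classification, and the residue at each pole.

Radius of convergence at 0: 1/8.
At -1/8: a pole of order 1; residue -177213/384896.
At 12: a pole of order 1; residue -40784/3007.

Denominator factor (σ + 1/8): pole of order 1 at -1/8, modulus 1/8.
Denominator factor (σ - 12): pole of order 1 at 12, modulus 12.
The radius of convergence is the smallest modulus among the singular points: 1/8.
At the order-1 pole -1/8 set g(σ) = (σ - (-1/8))*f(σ) = (35*σ**2/16 - 40*σ + 17/31)/(σ - 12).
Simple pole: residue = g(a) at a = -1/8, which is -177213/384896.
At the order-1 pole 12 set g(σ) = (σ - (12))*f(σ) = (35*σ**2/16 - 40*σ + 17/31)/(σ + 1/8).
Simple pole: residue = g(a) at a = 12, which is -40784/3007.
List the singular points by increasing real part (a conjugate pair: the negative imaginary part first).


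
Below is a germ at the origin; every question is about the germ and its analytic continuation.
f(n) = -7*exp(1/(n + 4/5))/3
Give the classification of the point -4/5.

The exponent 1/(n - (-4/5)) has a pole at -4/5, so exp(1/(n - (-4/5))) takes every nonzero value near it: an essential singularity (not a pole of any order).

The point is an essential singularity.


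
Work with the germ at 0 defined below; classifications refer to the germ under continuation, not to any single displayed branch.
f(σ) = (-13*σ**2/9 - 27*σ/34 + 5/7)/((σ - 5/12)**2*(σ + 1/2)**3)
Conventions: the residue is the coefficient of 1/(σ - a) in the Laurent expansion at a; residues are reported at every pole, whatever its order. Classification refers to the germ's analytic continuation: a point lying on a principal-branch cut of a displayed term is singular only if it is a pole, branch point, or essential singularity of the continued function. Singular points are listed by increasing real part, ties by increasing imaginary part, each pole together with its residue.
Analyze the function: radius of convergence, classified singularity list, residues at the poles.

Denominator factor (σ - 5/12)^2: pole of order 2 at 5/12, modulus 5/12.
Denominator factor (σ + 1/2)^3: pole of order 3 at -1/2, modulus 1/2.
The radius of convergence is the smallest modulus among the singular points: 5/12.
At the order-3 pole -1/2 set g(σ) = (σ - (-1/2))^3*f(σ) = (-13*σ**2/9 - 27*σ/34 + 5/7)/(σ - 5/12)**2.
Order-3 pole: residue = g''(a)/2; g''(-1/2) = 11001632/1742279, so the residue is 5500816/1742279.
At the order-2 pole 5/12 set g(σ) = (σ - (5/12))^2*f(σ) = (-13*σ**2/9 - 27*σ/34 + 5/7)/(σ + 1/2)**3.
Order-2 pole: residue = g'(a); g'(5/12) = -5500816/1742279, so the residue is -5500816/1742279.
List the singular points by increasing real part (a conjugate pair: the negative imaginary part first).

Radius of convergence at 0: 5/12.
At -1/2: a pole of order 3; residue 5500816/1742279.
At 5/12: a pole of order 2; residue -5500816/1742279.


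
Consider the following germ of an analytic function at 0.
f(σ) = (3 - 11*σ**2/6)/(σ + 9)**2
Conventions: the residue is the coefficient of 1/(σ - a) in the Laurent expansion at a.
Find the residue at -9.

At the order-2 pole -9 set g(σ) = (σ - (-9))^2*f(σ) = 3 - 11*σ**2/6.
Order-2 pole: residue = g'(a); g'(-9) = 33, so the residue is 33.

The residue is 33.


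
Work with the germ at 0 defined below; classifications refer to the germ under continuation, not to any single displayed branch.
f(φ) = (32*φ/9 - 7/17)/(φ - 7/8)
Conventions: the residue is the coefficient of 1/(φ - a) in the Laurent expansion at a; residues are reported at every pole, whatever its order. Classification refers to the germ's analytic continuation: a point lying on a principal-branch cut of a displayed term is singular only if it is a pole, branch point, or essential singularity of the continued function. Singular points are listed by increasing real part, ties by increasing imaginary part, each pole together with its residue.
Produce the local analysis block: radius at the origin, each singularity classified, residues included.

Radius of convergence at 0: 7/8.
At 7/8: a pole of order 1; residue 413/153.

Denominator factor (φ - 7/8): pole of order 1 at 7/8, modulus 7/8.
The radius of convergence is the smallest modulus among the singular points: 7/8.
At the order-1 pole 7/8 set g(φ) = (φ - (7/8))*f(φ) = 32*φ/9 - 7/17.
Simple pole: residue = g(a) at a = 7/8, which is 413/153.


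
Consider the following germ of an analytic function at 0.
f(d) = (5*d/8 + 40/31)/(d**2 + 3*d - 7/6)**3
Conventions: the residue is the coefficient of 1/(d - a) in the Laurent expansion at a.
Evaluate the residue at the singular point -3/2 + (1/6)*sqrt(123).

The residue is (4725/17092408)*sqrt(123).

The factor d**2 + 3*d - 7/6 splits as (d - a)(d - a') with a = -3/2 + (1/6)*sqrt(123), a' = -3/2 - (1/6)*sqrt(123). At the order-3 pole a set g(d) = (d - a)^3*f(d) = [5*d/8 + 40/31] / (d - a')^3.
Order-3 pole: residue = g''(a)/2; g''(-3/2 + (1/6)*sqrt(123)) = (4725/8546204)*sqrt(123), so the residue is (4725/17092408)*sqrt(123).


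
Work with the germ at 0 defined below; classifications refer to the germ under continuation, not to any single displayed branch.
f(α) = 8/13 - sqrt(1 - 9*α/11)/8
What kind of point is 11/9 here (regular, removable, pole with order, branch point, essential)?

The point is an algebraic (square-root) branch point.

The term (-1/8)*sqrt(1 - α/(11/9)) has argument 1 - 11/9/(11/9) = 0 at 11/9: a square-root (algebraic, two-sheeted) branch point; the remaining terms are analytic or single-valued there.


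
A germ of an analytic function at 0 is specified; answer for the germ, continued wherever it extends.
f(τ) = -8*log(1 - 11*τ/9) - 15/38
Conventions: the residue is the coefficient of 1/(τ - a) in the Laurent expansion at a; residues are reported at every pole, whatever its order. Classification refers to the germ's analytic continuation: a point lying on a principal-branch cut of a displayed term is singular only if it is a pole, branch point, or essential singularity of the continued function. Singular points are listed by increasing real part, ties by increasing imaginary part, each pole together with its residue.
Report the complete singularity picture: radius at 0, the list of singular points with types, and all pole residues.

Branch term (-8)*log(1 - τ/(9/11)): its argument vanishes at τ = 9/11, a logarithmic branch point, modulus 9/11.
The radius of convergence is the smallest modulus among the singular points: 9/11.

Radius of convergence at 0: 9/11.
At 9/11: a logarithmic branch point.


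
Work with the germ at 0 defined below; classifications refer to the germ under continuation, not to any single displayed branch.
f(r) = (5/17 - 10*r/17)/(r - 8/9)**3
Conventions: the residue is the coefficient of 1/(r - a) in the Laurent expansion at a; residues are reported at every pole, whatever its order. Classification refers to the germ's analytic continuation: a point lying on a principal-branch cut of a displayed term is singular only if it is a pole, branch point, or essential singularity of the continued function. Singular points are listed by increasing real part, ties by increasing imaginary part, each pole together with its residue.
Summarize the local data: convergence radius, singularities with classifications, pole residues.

Radius of convergence at 0: 8/9.
At 8/9: a pole of order 3; residue 0.

Denominator factor (r - 8/9)^3: pole of order 3 at 8/9, modulus 8/9.
The radius of convergence is the smallest modulus among the singular points: 8/9.
At the order-3 pole 8/9 set g(r) = (r - (8/9))^3*f(r) = 5/17 - 10*r/17.
Order-3 pole: residue = g''(a)/2; g''(8/9) = 0, so the residue is 0.


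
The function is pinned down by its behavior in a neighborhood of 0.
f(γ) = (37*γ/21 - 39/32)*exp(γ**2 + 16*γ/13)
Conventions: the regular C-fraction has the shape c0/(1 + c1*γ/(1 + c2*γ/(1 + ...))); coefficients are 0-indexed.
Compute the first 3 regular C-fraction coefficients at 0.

The regular C-fraction coefficients are [-39/32, 176/819, -45655/144144].

Taylor coefficients (expand at 0): a_0 = -39/32, a_1 = 11/42, a_2 = 233/8736.
c0 = a_0 = -39/32. Peel one level at a time: if S = 1 + c*γ/S' with S'(0) = 1, then c is the γ-coefficient of S and S' = c*γ/(S - 1).
S_1 = c0/f = 1 + (176/819)*γ + (45655/670761)*γ^2 + ...; c1 = 176/819.
S_2 = c1*γ/(S_1 - 1) = 1 + (-45655/144144)*γ + ...; c2 = -45655/144144.


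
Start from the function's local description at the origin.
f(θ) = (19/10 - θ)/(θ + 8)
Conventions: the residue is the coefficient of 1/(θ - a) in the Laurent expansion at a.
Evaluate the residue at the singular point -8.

The residue is 99/10.

At the order-1 pole -8 set g(θ) = (θ - (-8))*f(θ) = 19/10 - θ.
Simple pole: residue = g(a) at a = -8, which is 99/10.


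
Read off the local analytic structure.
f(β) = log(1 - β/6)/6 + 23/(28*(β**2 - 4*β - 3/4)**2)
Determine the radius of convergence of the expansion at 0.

The radius of convergence is -2 + (1/2)*sqrt(19).

Denominator factor (β**2 - 4*β - 3/4)^2: discriminant 19, real irrational roots 2 + (1/2)*sqrt(19) and 2 - (1/2)*sqrt(19); poles of order 2, moduli 2 + (1/2)*sqrt(19) and -2 + (1/2)*sqrt(19).
Branch term (1/6)*log(1 - β/(6)): its argument vanishes at β = 6, a logarithmic branch point, modulus 6.
The radius of convergence is the smallest modulus among the singular points: -2 + (1/2)*sqrt(19).


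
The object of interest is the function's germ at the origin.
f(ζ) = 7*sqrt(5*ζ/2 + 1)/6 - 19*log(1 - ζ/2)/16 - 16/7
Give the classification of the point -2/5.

The point is an algebraic (square-root) branch point.

The term (7/6)*sqrt(1 - ζ/(-2/5)) has argument 1 - -2/5/(-2/5) = 0 at -2/5: a square-root (algebraic, two-sheeted) branch point; the remaining terms are analytic or single-valued there.


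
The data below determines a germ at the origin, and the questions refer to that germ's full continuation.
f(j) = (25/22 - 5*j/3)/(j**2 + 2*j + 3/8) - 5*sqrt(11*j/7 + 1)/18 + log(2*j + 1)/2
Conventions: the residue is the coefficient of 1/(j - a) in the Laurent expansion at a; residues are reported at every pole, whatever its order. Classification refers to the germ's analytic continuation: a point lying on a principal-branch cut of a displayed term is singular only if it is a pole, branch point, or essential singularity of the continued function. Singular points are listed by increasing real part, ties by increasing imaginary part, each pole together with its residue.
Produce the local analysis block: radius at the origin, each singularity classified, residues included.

Radius of convergence at 0: 1 - (1/4)*sqrt(10).
At -1 - (1/4)*sqrt(10): a pole of order 1; residue -5/6 - (37/66)*sqrt(10).
At -7/11: an algebraic (square-root) branch point.
At -1/2: a logarithmic branch point.
At -1 + (1/4)*sqrt(10): a pole of order 1; residue -5/6 + (37/66)*sqrt(10).

Denominator factor (j**2 + 2*j + 3/8): discriminant 5/2, real irrational roots -1 + (1/4)*sqrt(10) and -1 - (1/4)*sqrt(10); poles of order 1, moduli 1 - (1/4)*sqrt(10) and 1 + (1/4)*sqrt(10).
Branch term (1/2)*log(1 - j/(-1/2)): its argument vanishes at j = -1/2, a logarithmic branch point, modulus 1/2.
Branch term (-5/18)*sqrt(1 - j/(-7/11)): its argument vanishes at j = -7/11, a square-root branch point, modulus 7/11.
The radius of convergence is the smallest modulus among the singular points: 1 - (1/4)*sqrt(10).
The branch terms are analytic at -1 - (1/4)*sqrt(10) and contribute nothing to the residue; only the rational part matters.
The factor j**2 + 2*j + 3/8 splits as (j - a)(j - a') with a = -1 - (1/4)*sqrt(10), a' = -1 + (1/4)*sqrt(10). At the order-1 pole a set g(j) = (j - a)*(rational part) = [25/22 - 5*j/3] / (j - a').
Simple pole: residue = g(a) at a = -1 - (1/4)*sqrt(10), which is -5/6 - (37/66)*sqrt(10).
The branch terms are analytic at -1 + (1/4)*sqrt(10) and contribute nothing to the residue; only the rational part matters.
The factor j**2 + 2*j + 3/8 splits as (j - a)(j - a') with a = -1 + (1/4)*sqrt(10), a' = -1 - (1/4)*sqrt(10). At the order-1 pole a set g(j) = (j - a)*(rational part) = [25/22 - 5*j/3] / (j - a').
Simple pole: residue = g(a) at a = -1 + (1/4)*sqrt(10), which is -5/6 + (37/66)*sqrt(10).
List the singular points by increasing real part (a conjugate pair: the negative imaginary part first).


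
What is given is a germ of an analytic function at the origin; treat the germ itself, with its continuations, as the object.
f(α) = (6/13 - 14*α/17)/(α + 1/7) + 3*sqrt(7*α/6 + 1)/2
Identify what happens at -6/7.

The term (3/2)*sqrt(1 - α/(-6/7)) has argument 1 - -6/7/(-6/7) = 0 at -6/7: a square-root (algebraic, two-sheeted) branch point; the remaining terms are analytic or single-valued there.

The point is an algebraic (square-root) branch point.


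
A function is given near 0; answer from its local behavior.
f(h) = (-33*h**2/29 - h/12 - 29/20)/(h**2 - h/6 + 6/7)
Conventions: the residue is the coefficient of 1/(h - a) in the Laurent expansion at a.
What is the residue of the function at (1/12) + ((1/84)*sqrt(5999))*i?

The factor h**2 - h/6 + 6/7 splits as (h - a)(h - a') with a = (1/12) + ((1/84)*sqrt(5999))*i, a' = (1/12) - ((1/84)*sqrt(5999))*i. At the order-1 pole a set g(h) = (h - a)*f(h) = [-33*h**2/29 - h/12 - 29/20] / (h - a').
Simple pole: residue = g(a) at a = (1/12) + ((1/84)*sqrt(5999))*i, which is (-95/696) + ((72697/20876520)*sqrt(5999))*i.

The residue is (-95/696) + ((72697/20876520)*sqrt(5999))*i.


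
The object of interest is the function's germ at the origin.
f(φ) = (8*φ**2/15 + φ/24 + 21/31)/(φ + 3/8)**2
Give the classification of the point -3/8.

The point is a pole of order 2.

The denominator factor φ + 3/8 vanishes at -3/8 and appears to the power 2; the numerator there equals 7309/9920, nonzero, and no other factor vanishes.
Hence a pole whose order is the multiplicity, 2.


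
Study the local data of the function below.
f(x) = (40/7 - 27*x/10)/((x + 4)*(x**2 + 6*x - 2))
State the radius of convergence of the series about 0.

The radius of convergence is -3 + sqrt(11).

Denominator factor (x**2 + 6*x - 2): discriminant 44, real irrational roots -3 + sqrt(11) and -3 - sqrt(11); poles of order 1, moduli -3 + sqrt(11) and 3 + sqrt(11).
Denominator factor (x + 4): pole of order 1 at -4, modulus 4.
The radius of convergence is the smallest modulus among the singular points: -3 + sqrt(11).


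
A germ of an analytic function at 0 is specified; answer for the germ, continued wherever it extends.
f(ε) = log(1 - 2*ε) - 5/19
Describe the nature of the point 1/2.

The point is a logarithmic branch point.

The term (1)*log(1 - ε/(1/2)) has argument 1 - 1/2/(1/2) = 0 at 1/2: a logarithmic (infinitely-sheeted) branch point; the remaining terms are analytic or single-valued there.


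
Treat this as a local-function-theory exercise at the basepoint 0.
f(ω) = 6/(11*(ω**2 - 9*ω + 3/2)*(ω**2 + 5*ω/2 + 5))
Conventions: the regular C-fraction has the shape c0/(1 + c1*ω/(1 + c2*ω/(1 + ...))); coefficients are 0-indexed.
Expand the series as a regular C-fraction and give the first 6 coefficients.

The regular C-fraction coefficients are [4/55, -11/2, -64/165, -97/5280, 38445/3104, -268224/22601].

Taylor coefficients (expand at 0): a_0 = 4/55, a_1 = 2/5, a_2 = 1943/825, a_3 = 4577/330, a_4 = 4041409/49500, a_5 = 47581571/99000.
c0 = a_0 = 4/55. Peel one level at a time: if S = 1 + c*ω/S' with S'(0) = 1, then c is the ω-coefficient of S and S' = c*ω/(S - 1).
S_1 = c0/f = 1 + (-11/2)*ω + (-32/15)*ω^2 + ...; c1 = -11/2.
S_2 = c1*ω/(S_1 - 1) = 1 + (-64/165)*ω + (-194/27225)*ω^2 + ...; c2 = -64/165.
S_3 = c2*ω/(S_2 - 1) = 1 + (-97/5280)*ω + (233/1024)*ω^2 + ...; c3 = -97/5280.
S_4 = c3*ω/(S_3 - 1) = 1 + (38445/3104)*ω + (1383030/9409)*ω^2 + ...; c4 = 38445/3104.
S_5 = c4*ω/(S_4 - 1) = 1 + (-268224/22601)*ω + ...; c5 = -268224/22601.


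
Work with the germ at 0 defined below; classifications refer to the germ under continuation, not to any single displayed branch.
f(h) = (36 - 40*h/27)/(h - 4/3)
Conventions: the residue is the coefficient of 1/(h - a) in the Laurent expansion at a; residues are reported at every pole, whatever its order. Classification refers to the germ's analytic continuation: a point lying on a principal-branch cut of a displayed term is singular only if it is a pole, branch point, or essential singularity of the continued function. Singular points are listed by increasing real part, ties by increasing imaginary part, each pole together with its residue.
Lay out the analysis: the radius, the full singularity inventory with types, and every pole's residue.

Radius of convergence at 0: 4/3.
At 4/3: a pole of order 1; residue 2756/81.

Denominator factor (h - 4/3): pole of order 1 at 4/3, modulus 4/3.
The radius of convergence is the smallest modulus among the singular points: 4/3.
At the order-1 pole 4/3 set g(h) = (h - (4/3))*f(h) = 36 - 40*h/27.
Simple pole: residue = g(a) at a = 4/3, which is 2756/81.


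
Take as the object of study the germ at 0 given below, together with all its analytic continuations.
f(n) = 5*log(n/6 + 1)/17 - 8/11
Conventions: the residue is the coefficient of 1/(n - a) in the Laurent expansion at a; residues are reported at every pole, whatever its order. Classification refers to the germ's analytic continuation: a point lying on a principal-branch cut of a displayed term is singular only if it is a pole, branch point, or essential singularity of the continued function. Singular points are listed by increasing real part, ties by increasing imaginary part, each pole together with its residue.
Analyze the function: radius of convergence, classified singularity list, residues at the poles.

Radius of convergence at 0: 6.
At -6: a logarithmic branch point.

Branch term (5/17)*log(1 - n/(-6)): its argument vanishes at n = -6, a logarithmic branch point, modulus 6.
The radius of convergence is the smallest modulus among the singular points: 6.


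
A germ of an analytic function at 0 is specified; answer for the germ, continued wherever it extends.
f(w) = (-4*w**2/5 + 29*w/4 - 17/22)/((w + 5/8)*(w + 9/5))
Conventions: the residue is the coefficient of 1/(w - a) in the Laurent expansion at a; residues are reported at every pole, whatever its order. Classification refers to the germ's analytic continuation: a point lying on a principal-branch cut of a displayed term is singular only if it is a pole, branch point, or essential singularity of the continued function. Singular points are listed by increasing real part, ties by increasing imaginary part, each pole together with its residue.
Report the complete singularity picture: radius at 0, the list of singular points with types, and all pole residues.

Radius of convergence at 0: 5/8.
At -9/5: a pole of order 1; residue 180562/12925.
At -5/8: a pole of order 1; residue -9885/2068.

Denominator factor (w + 5/8): pole of order 1 at -5/8, modulus 5/8.
Denominator factor (w + 9/5): pole of order 1 at -9/5, modulus 9/5.
The radius of convergence is the smallest modulus among the singular points: 5/8.
At the order-1 pole -9/5 set g(w) = (w - (-9/5))*f(w) = (-4*w**2/5 + 29*w/4 - 17/22)/(w + 5/8).
Simple pole: residue = g(a) at a = -9/5, which is 180562/12925.
At the order-1 pole -5/8 set g(w) = (w - (-5/8))*f(w) = (-4*w**2/5 + 29*w/4 - 17/22)/(w + 9/5).
Simple pole: residue = g(a) at a = -5/8, which is -9885/2068.
List the singular points by increasing real part (a conjugate pair: the negative imaginary part first).


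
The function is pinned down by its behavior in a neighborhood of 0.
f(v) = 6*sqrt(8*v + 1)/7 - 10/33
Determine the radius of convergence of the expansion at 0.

The radius of convergence is 1/8.

Branch term (6/7)*sqrt(1 - v/(-1/8)): its argument vanishes at v = -1/8, a square-root branch point, modulus 1/8.
The radius of convergence is the smallest modulus among the singular points: 1/8.


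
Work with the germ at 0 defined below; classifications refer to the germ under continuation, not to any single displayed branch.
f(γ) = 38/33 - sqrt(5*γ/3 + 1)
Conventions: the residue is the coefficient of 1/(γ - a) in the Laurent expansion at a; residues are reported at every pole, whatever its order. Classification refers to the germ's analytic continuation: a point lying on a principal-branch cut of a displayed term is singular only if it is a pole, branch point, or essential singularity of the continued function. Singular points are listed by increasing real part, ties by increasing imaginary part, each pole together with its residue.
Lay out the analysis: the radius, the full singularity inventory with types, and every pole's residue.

Radius of convergence at 0: 3/5.
At -3/5: an algebraic (square-root) branch point.

Branch term (-1)*sqrt(1 - γ/(-3/5)): its argument vanishes at γ = -3/5, a square-root branch point, modulus 3/5.
The radius of convergence is the smallest modulus among the singular points: 3/5.


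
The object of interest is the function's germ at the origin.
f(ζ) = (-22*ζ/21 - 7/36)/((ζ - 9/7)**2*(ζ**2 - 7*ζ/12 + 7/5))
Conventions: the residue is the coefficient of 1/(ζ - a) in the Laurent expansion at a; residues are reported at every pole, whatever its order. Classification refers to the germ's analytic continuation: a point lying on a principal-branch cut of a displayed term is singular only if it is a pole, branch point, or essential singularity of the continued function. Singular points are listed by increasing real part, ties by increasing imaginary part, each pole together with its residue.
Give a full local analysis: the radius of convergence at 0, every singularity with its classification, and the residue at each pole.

Radius of convergence at 0: (1/5)*sqrt(35).
At (7/24) - ((1/120)*sqrt(18935))*i: a pole of order 1; residue (-16898735/275078646) + ((258012335/148817547486)*sqrt(18935))*i.
At (7/24) + ((1/120)*sqrt(18935))*i: a pole of order 1; residue (-16898735/275078646) - ((258012335/148817547486)*sqrt(18935))*i.
At 9/7: a pole of order 2; residue 16898735/137539323.


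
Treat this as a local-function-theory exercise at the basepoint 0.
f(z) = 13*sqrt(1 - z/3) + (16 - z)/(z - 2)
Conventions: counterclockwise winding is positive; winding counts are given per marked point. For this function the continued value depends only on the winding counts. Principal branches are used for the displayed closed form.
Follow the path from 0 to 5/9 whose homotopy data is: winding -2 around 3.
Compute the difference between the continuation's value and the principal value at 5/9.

Continued minus principal equals 0.

The rational part is single-valued and drops out of the difference; each branch term changes only by its own monodromy.
(13)*sqrt(1 - z/(3)): winding -2 is even, the square root returns to the same sheet, contribution 0.
Summing the contributions at z = 5/9 gives 0.


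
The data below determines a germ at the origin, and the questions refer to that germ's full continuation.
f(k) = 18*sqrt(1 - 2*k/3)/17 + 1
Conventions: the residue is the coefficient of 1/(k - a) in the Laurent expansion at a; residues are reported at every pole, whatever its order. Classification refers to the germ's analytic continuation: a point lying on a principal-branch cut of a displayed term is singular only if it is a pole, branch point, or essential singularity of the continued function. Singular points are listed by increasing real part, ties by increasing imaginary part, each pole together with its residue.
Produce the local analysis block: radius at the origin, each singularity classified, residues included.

Branch term (18/17)*sqrt(1 - k/(3/2)): its argument vanishes at k = 3/2, a square-root branch point, modulus 3/2.
The radius of convergence is the smallest modulus among the singular points: 3/2.

Radius of convergence at 0: 3/2.
At 3/2: an algebraic (square-root) branch point.


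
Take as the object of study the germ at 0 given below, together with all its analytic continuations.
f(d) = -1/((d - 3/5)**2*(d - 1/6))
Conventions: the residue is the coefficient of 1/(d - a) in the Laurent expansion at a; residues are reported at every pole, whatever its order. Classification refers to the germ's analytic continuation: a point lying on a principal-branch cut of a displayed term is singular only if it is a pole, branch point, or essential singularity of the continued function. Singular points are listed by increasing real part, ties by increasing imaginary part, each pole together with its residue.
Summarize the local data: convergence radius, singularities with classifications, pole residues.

Radius of convergence at 0: 1/6.
At 1/6: a pole of order 1; residue -900/169.
At 3/5: a pole of order 2; residue 900/169.

Denominator factor (d - 1/6): pole of order 1 at 1/6, modulus 1/6.
Denominator factor (d - 3/5)^2: pole of order 2 at 3/5, modulus 3/5.
The radius of convergence is the smallest modulus among the singular points: 1/6.
At the order-1 pole 1/6 set g(d) = (d - (1/6))*f(d) = -1/(d - 3/5)**2.
Simple pole: residue = g(a) at a = 1/6, which is -900/169.
At the order-2 pole 3/5 set g(d) = (d - (3/5))^2*f(d) = -1/(d - 1/6).
Order-2 pole: residue = g'(a); g'(3/5) = 900/169, so the residue is 900/169.
List the singular points by increasing real part (a conjugate pair: the negative imaginary part first).


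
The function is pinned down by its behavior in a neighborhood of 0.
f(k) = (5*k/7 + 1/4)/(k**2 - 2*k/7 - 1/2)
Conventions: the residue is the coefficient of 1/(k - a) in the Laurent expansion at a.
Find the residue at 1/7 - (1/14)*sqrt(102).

The factor k**2 - 2*k/7 - 1/2 splits as (k - a)(k - a') with a = 1/7 - (1/14)*sqrt(102), a' = 1/7 + (1/14)*sqrt(102). At the order-1 pole a set g(k) = (k - a)*f(k) = [5*k/7 + 1/4] / (k - a').
Simple pole: residue = g(a) at a = 1/7 - (1/14)*sqrt(102), which is 5/14 - (23/952)*sqrt(102).

The residue is 5/14 - (23/952)*sqrt(102).


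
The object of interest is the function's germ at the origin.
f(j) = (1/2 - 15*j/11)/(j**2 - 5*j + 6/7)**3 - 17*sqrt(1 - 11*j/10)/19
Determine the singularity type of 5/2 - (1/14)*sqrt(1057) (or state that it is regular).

The denominator factor j**2 - 5*j + 6/7 vanishes at 5/2 - (1/14)*sqrt(1057) and appears to the power 3; the numerator there equals -32/11 + (15/154)*sqrt(1057), nonzero, and no other factor vanishes.
The branch terms are analytic at this point.
Hence a pole whose order is the multiplicity, 3.

The point is a pole of order 3.


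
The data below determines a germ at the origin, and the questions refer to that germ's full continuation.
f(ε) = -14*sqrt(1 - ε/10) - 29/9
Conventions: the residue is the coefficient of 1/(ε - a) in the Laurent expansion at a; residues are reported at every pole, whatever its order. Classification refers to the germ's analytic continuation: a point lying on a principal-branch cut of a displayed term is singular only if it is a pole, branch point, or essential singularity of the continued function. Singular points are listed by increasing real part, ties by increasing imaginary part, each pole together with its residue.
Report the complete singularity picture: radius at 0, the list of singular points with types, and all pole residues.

Radius of convergence at 0: 10.
At 10: an algebraic (square-root) branch point.

Branch term (-14)*sqrt(1 - ε/(10)): its argument vanishes at ε = 10, a square-root branch point, modulus 10.
The radius of convergence is the smallest modulus among the singular points: 10.


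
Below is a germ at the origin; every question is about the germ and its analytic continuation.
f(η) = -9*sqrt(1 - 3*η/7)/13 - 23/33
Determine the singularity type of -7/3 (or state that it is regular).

There is no denominator, hence no pole anywhere.
Branch term sqrt(1 - η/(7/3)): argument at -7/3 is 2, nonzero, so -7/3 is not its branch point (a point on a principal cut is still regular for the continued germ).
So the germ continues analytically to -7/3.

The point is a regular point.


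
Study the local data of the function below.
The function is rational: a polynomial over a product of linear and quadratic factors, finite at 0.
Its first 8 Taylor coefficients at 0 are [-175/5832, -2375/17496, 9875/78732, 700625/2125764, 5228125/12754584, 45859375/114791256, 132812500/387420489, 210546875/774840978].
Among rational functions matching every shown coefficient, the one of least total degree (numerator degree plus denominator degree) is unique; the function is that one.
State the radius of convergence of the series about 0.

No rational of total degree below 5 reproduces all 8 coefficients; solving the [2/3] Pade equations on them gives f(α) = (-17*α**2/9 + α/2 + 7/40)/(α - 9/5)**3, whose expansion matches every shown term.
Denominator factor (α - 9/5)^3: pole of order 3 at 9/5, modulus 9/5.
The radius of convergence is the smallest modulus among the singular points: 9/5.

The radius of convergence is 9/5.


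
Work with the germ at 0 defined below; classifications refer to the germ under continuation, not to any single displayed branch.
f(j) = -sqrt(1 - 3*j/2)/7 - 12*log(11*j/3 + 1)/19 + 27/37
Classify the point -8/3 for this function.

There is no denominator, hence no pole anywhere.
Branch term log(1 - j/(-3/11)): argument at -8/3 is -79/9, nonzero, so -8/3 is not its branch point (a point on a principal cut is still regular for the continued germ).
Branch term sqrt(1 - j/(2/3)): argument at -8/3 is 5, nonzero, so -8/3 is not its branch point (a point on a principal cut is still regular for the continued germ).
So the germ continues analytically to -8/3.

The point is a regular point.


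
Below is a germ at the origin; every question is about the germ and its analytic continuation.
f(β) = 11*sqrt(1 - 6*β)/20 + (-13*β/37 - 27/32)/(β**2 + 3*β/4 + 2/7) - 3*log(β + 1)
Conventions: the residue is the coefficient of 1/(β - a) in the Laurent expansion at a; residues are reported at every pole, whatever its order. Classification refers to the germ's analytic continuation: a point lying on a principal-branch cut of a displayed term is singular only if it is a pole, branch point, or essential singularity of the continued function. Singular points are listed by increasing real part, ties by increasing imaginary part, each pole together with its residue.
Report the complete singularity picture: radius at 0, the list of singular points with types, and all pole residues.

Denominator factor (β**2 + 3*β/4 + 2/7): discriminant -65/112, complex-conjugate roots (-3/8) + ((1/56)*sqrt(455))*i and (-3/8) - ((1/56)*sqrt(455))*i; poles of order 1, moduli (1/7)*sqrt(14) and (1/7)*sqrt(14).
Branch term (-3)*log(1 - β/(-1)): its argument vanishes at β = -1, a logarithmic branch point, modulus 1.
Branch term (11/20)*sqrt(1 - β/(1/6)): its argument vanishes at β = 1/6, a square-root branch point, modulus 1/6.
The radius of convergence is the smallest modulus among the singular points: 1/6.
The branch terms are analytic at (-3/8) - ((1/56)*sqrt(455))*i and contribute nothing to the residue; only the rational part matters.
The factor β**2 + 3*β/4 + 2/7 splits as (β - a)(β - a') with a = (-3/8) - ((1/56)*sqrt(455))*i, a' = (-3/8) + ((1/56)*sqrt(455))*i. At the order-1 pole a set g(β) = (β - a)*(rational part) = [-13*β/37 - 27/32] / (β - a').
Simple pole: residue = g(a) at a = (-3/8) - ((1/56)*sqrt(455))*i, which is (-13/74) - ((843/19240)*sqrt(455))*i.
The branch terms are analytic at (-3/8) + ((1/56)*sqrt(455))*i and contribute nothing to the residue; only the rational part matters.
The factor β**2 + 3*β/4 + 2/7 splits as (β - a)(β - a') with a = (-3/8) + ((1/56)*sqrt(455))*i, a' = (-3/8) - ((1/56)*sqrt(455))*i. At the order-1 pole a set g(β) = (β - a)*(rational part) = [-13*β/37 - 27/32] / (β - a').
Simple pole: residue = g(a) at a = (-3/8) + ((1/56)*sqrt(455))*i, which is (-13/74) + ((843/19240)*sqrt(455))*i.
List the singular points by increasing real part (a conjugate pair: the negative imaginary part first).

Radius of convergence at 0: 1/6.
At -1: a logarithmic branch point.
At (-3/8) - ((1/56)*sqrt(455))*i: a pole of order 1; residue (-13/74) - ((843/19240)*sqrt(455))*i.
At (-3/8) + ((1/56)*sqrt(455))*i: a pole of order 1; residue (-13/74) + ((843/19240)*sqrt(455))*i.
At 1/6: an algebraic (square-root) branch point.


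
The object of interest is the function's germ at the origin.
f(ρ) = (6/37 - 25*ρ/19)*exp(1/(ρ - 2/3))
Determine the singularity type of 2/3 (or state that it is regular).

The exponent 1/(ρ - (2/3)) has a pole at 2/3, so exp(1/(ρ - (2/3))) takes every nonzero value near it: an essential singularity (not a pole of any order).

The point is an essential singularity.


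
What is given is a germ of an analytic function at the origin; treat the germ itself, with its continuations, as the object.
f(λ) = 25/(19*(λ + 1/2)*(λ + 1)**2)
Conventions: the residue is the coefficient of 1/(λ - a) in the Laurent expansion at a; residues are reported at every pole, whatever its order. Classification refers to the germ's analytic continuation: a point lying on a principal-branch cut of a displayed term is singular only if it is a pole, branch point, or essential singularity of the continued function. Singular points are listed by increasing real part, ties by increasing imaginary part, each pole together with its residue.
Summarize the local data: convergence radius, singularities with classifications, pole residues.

Denominator factor (λ + 1/2): pole of order 1 at -1/2, modulus 1/2.
Denominator factor (λ + 1)^2: pole of order 2 at -1, modulus 1.
The radius of convergence is the smallest modulus among the singular points: 1/2.
At the order-2 pole -1 set g(λ) = (λ - (-1))^2*f(λ) = 25/(19*(λ + 1/2)).
Order-2 pole: residue = g'(a); g'(-1) = -100/19, so the residue is -100/19.
At the order-1 pole -1/2 set g(λ) = (λ - (-1/2))*f(λ) = 25/(19*(λ + 1)**2).
Simple pole: residue = g(a) at a = -1/2, which is 100/19.
List the singular points by increasing real part (a conjugate pair: the negative imaginary part first).

Radius of convergence at 0: 1/2.
At -1: a pole of order 2; residue -100/19.
At -1/2: a pole of order 1; residue 100/19.


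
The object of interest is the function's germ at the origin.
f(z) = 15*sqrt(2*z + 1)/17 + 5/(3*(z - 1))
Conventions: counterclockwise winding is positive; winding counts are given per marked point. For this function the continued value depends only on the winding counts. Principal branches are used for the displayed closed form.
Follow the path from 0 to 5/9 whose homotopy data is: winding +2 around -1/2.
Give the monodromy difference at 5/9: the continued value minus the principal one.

Continued minus principal equals 0.

The rational part is single-valued and drops out of the difference; each branch term changes only by its own monodromy.
(15/17)*sqrt(1 - z/(-1/2)): winding +2 is even, the square root returns to the same sheet, contribution 0.
Summing the contributions at z = 5/9 gives 0.


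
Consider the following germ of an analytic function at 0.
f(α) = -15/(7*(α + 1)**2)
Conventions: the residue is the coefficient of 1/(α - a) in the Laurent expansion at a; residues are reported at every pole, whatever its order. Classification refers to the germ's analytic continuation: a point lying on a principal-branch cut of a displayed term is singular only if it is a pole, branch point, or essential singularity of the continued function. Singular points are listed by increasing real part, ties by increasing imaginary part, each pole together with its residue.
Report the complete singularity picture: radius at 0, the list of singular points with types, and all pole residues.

Radius of convergence at 0: 1.
At -1: a pole of order 2; residue 0.

Denominator factor (α + 1)^2: pole of order 2 at -1, modulus 1.
The radius of convergence is the smallest modulus among the singular points: 1.
At the order-2 pole -1 set g(α) = (α - (-1))^2*f(α) = -15/7.
Order-2 pole: residue = g'(a); g'(-1) = 0, so the residue is 0.


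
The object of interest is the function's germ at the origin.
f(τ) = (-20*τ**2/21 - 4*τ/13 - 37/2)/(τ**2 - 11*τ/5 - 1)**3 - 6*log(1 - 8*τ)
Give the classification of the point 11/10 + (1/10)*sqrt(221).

The point is a pole of order 3.

The denominator factor τ**2 - 11*τ/5 - 1 vanishes at 11/10 + (1/10)*sqrt(221) and appears to the power 3; the numerator there equals -20107/910 - (328/1365)*sqrt(221), nonzero, and no other factor vanishes.
The branch terms are analytic at this point.
Hence a pole whose order is the multiplicity, 3.
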